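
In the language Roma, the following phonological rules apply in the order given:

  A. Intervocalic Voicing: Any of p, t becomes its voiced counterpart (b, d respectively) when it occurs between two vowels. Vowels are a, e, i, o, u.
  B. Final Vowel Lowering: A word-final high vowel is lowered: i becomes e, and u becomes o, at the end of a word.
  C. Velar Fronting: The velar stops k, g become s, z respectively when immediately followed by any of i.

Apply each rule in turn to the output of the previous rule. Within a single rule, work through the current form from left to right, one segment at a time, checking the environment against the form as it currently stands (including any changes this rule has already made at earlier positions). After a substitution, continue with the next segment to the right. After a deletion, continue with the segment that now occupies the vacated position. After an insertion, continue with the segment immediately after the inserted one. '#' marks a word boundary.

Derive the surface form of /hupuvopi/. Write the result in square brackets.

A Intervocalic Voicing: [hupuvopi] → [hubuvobi]
B Final Vowel Lowering: [hubuvobi] → [hubuvobe]
C Velar Fronting: no change — [hubuvobe]

[hubuvobe]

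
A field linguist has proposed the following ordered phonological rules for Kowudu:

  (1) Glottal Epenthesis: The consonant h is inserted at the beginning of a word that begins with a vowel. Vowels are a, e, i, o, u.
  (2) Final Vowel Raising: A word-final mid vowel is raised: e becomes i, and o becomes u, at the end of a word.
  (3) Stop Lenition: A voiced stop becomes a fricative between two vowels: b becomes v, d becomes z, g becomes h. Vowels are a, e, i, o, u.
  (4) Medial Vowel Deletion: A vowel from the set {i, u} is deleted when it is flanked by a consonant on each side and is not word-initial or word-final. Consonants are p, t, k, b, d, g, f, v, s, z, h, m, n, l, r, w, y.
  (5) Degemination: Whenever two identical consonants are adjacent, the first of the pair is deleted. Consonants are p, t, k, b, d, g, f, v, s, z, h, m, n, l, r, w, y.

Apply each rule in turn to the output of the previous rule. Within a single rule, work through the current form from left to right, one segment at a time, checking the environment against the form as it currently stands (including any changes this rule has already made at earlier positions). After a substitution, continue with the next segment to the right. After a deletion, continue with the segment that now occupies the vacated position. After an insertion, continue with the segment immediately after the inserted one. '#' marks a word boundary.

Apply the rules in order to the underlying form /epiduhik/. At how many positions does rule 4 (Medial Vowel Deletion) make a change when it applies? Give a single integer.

3

(1) Glottal Epenthesis: [epiduhik] → [hepiduhik]
(2) Final Vowel Raising: no change — [hepiduhik]
(3) Stop Lenition: [hepiduhik] → [hepizuhik]
(4) Medial Vowel Deletion: [hepizuhik] → [hepzhk]
(5) Degemination: no change — [hepzhk]
Rule 4 changed 3 position(s).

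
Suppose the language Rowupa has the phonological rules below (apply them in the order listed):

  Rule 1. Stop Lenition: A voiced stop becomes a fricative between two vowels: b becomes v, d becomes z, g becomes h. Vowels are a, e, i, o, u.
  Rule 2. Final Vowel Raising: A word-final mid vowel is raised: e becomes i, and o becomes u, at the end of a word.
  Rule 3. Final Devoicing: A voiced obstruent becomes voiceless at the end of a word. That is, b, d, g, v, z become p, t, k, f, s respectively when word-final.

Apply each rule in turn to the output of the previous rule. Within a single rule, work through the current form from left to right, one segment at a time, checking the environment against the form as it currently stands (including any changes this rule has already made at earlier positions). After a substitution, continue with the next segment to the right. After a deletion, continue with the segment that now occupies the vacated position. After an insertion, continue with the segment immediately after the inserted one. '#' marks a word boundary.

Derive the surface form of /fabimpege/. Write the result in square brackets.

Rule 1 Stop Lenition: [fabimpege] → [favimpehe]
Rule 2 Final Vowel Raising: [favimpehe] → [favimpehi]
Rule 3 Final Devoicing: no change — [favimpehi]

[favimpehi]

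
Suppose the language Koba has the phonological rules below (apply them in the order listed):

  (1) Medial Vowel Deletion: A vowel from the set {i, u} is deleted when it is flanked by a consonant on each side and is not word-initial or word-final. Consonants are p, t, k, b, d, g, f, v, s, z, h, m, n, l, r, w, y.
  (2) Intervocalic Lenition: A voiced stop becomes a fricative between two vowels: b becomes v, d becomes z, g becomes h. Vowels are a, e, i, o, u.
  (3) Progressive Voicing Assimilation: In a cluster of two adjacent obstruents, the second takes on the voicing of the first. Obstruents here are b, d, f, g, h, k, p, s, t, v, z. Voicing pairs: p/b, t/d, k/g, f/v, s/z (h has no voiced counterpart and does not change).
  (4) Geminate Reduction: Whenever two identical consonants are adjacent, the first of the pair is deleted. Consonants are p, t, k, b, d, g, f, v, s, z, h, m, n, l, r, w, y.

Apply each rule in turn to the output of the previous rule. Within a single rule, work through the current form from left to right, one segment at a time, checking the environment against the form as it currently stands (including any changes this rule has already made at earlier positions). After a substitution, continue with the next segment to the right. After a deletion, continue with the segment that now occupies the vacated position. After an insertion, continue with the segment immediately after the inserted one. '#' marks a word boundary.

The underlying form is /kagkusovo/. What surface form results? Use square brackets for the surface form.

[kagzovo]

(1) Medial Vowel Deletion: [kagkusovo] → [kagksovo]
(2) Intervocalic Lenition: no change — [kagksovo]
(3) Progressive Voicing Assimilation: [kagksovo] → [kaggzovo]
(4) Geminate Reduction: [kaggzovo] → [kagzovo]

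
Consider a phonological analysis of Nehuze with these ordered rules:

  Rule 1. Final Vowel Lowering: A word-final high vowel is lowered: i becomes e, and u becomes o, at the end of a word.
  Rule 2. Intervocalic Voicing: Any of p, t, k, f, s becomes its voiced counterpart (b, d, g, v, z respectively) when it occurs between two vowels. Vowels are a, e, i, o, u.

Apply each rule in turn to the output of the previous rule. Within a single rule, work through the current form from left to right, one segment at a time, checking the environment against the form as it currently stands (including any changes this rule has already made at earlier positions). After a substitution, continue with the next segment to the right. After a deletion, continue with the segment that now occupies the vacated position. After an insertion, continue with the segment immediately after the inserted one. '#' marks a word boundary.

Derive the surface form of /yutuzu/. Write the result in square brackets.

Rule 1 Final Vowel Lowering: [yutuzu] → [yutuzo]
Rule 2 Intervocalic Voicing: [yutuzo] → [yuduzo]

[yuduzo]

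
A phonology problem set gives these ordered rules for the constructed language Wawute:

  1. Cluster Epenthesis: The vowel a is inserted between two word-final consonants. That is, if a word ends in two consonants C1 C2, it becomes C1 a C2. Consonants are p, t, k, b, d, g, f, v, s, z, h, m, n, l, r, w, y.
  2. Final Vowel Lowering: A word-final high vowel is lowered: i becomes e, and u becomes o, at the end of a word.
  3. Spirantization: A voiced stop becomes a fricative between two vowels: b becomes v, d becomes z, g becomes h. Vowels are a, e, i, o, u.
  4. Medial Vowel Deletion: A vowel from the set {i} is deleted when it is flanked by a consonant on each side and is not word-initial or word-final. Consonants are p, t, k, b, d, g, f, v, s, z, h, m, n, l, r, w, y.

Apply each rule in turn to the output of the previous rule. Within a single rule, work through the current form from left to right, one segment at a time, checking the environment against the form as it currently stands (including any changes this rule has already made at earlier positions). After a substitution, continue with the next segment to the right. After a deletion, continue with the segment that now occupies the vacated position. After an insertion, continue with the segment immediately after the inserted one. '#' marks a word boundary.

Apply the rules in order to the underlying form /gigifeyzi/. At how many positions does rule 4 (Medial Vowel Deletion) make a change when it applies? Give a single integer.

2

1 Cluster Epenthesis: no change — [gigifeyzi]
2 Final Vowel Lowering: [gigifeyzi] → [gigifeyze]
3 Spirantization: [gigifeyze] → [gihifeyze]
4 Medial Vowel Deletion: [gihifeyze] → [ghfeyze]
Rule 4 changed 2 position(s).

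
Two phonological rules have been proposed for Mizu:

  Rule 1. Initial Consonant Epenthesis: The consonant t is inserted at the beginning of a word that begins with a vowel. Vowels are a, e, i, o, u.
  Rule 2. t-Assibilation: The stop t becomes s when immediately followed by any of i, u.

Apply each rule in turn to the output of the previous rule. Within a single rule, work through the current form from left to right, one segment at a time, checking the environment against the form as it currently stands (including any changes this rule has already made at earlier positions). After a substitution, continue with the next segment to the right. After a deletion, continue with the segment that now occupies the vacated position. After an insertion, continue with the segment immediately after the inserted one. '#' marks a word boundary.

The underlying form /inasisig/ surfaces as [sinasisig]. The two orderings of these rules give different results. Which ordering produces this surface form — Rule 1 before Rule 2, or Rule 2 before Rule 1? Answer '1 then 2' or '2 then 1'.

Order 1 then 2:
  1 Initial Consonant Epenthesis: [inasisig] → [tinasisig]
  2 t-Assibilation: [tinasisig] → [sinasisig]
  result: [sinasisig]
Order 2 then 1:
  2 t-Assibilation: no change — [inasisig]
  1 Initial Consonant Epenthesis: [inasisig] → [tinasisig]
  result: [tinasisig]

1 then 2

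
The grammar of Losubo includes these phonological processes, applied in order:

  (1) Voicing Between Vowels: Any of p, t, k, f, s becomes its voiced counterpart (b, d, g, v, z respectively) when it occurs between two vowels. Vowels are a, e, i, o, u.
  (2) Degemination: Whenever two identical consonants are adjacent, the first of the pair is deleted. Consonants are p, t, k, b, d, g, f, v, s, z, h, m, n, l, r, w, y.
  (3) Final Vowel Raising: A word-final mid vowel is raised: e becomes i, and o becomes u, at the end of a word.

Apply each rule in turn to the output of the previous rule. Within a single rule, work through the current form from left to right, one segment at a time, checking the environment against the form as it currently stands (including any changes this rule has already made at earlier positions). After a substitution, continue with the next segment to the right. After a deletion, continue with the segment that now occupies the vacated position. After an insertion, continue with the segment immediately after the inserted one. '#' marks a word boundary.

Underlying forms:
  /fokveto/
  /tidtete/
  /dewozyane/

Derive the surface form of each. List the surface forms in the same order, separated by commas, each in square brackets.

/fokveto/:
  (1) Voicing Between Vowels: [fokveto] → [fokvedo]
  (2) Degemination: no change — [fokvedo]
  (3) Final Vowel Raising: [fokvedo] → [fokvedu]
/tidtete/:
  (1) Voicing Between Vowels: [tidtete] → [tidtede]
  (2) Degemination: no change — [tidtede]
  (3) Final Vowel Raising: [tidtede] → [tidtedi]
/dewozyane/:
  (1) Voicing Between Vowels: no change — [dewozyane]
  (2) Degemination: no change — [dewozyane]
  (3) Final Vowel Raising: [dewozyane] → [dewozyani]

[fokvedu], [tidtedi], [dewozyani]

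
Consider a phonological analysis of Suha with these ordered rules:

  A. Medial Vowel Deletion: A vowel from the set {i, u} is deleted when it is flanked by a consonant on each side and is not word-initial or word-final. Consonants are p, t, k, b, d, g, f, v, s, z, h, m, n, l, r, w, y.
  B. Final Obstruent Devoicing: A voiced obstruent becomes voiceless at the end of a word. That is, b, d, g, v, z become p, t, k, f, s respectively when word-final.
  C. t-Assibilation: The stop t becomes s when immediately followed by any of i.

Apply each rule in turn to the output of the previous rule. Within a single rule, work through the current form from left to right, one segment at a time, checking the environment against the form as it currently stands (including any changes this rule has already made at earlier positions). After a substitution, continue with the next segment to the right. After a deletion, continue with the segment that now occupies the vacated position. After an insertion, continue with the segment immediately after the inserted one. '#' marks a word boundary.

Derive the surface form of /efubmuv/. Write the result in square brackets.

[efbmf]

A Medial Vowel Deletion: [efubmuv] → [efbmv]
B Final Obstruent Devoicing: [efbmv] → [efbmf]
C t-Assibilation: no change — [efbmf]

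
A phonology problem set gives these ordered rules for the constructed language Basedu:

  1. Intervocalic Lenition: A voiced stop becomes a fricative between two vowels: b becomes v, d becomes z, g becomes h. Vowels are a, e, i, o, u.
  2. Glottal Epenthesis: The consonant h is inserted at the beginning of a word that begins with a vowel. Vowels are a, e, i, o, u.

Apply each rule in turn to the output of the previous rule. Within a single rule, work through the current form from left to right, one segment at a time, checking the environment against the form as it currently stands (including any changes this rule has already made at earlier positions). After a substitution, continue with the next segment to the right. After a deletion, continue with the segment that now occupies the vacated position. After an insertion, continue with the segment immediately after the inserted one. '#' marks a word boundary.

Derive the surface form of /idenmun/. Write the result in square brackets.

1 Intervocalic Lenition: [idenmun] → [izenmun]
2 Glottal Epenthesis: [izenmun] → [hizenmun]

[hizenmun]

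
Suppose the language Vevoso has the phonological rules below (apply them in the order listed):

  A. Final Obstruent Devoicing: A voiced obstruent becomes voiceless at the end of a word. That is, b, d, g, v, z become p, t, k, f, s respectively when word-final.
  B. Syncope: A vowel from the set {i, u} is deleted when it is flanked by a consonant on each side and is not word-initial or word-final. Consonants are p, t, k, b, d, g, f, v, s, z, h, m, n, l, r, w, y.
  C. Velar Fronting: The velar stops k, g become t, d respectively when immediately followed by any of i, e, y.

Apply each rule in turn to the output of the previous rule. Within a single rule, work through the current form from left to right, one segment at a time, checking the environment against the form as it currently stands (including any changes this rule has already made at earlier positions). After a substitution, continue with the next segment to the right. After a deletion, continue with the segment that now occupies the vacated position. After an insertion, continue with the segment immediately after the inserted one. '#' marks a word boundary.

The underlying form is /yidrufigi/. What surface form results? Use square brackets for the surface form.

A Final Obstruent Devoicing: no change — [yidrufigi]
B Syncope: [yidrufigi] → [ydrfgi]
C Velar Fronting: [ydrfgi] → [ydrfdi]

[ydrfdi]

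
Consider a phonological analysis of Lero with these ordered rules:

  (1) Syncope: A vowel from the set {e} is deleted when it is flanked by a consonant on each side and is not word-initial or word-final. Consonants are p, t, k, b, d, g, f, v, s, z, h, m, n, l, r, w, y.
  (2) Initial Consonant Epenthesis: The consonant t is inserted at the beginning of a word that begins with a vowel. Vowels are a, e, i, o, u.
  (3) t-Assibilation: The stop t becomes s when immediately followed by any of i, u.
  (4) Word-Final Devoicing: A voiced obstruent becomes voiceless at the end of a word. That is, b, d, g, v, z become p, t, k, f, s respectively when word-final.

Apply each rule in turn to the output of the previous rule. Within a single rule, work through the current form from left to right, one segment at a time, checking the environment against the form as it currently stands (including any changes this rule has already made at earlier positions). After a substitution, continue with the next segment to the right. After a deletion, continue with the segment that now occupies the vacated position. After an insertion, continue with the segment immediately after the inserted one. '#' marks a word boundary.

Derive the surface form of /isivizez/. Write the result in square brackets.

(1) Syncope: [isivizez] → [isivizz]
(2) Initial Consonant Epenthesis: [isivizz] → [tisivizz]
(3) t-Assibilation: [tisivizz] → [sisivizz]
(4) Word-Final Devoicing: [sisivizz] → [sisivizs]

[sisivizs]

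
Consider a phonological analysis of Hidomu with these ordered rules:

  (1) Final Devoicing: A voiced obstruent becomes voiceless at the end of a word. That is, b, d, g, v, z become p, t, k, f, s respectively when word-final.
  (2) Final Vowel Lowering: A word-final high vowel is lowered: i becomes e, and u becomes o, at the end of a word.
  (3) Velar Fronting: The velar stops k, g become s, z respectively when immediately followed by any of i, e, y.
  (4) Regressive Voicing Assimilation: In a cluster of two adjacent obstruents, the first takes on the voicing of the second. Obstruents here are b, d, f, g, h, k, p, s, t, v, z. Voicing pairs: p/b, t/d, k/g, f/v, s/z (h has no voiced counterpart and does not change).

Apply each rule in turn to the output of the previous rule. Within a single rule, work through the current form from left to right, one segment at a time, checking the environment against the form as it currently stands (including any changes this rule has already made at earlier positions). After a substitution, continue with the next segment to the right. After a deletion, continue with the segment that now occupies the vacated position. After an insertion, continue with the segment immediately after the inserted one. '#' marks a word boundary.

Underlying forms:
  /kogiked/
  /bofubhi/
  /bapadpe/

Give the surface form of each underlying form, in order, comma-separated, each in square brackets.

/kogiked/:
  (1) Final Devoicing: [kogiked] → [kogiket]
  (2) Final Vowel Lowering: no change — [kogiket]
  (3) Velar Fronting: [kogiket] → [koziset]
  (4) Regressive Voicing Assimilation: no change — [koziset]
/bofubhi/:
  (1) Final Devoicing: no change — [bofubhi]
  (2) Final Vowel Lowering: [bofubhi] → [bofubhe]
  (3) Velar Fronting: no change — [bofubhe]
  (4) Regressive Voicing Assimilation: [bofubhe] → [bofuphe]
/bapadpe/:
  (1) Final Devoicing: no change — [bapadpe]
  (2) Final Vowel Lowering: no change — [bapadpe]
  (3) Velar Fronting: no change — [bapadpe]
  (4) Regressive Voicing Assimilation: [bapadpe] → [bapatpe]

[koziset], [bofuphe], [bapatpe]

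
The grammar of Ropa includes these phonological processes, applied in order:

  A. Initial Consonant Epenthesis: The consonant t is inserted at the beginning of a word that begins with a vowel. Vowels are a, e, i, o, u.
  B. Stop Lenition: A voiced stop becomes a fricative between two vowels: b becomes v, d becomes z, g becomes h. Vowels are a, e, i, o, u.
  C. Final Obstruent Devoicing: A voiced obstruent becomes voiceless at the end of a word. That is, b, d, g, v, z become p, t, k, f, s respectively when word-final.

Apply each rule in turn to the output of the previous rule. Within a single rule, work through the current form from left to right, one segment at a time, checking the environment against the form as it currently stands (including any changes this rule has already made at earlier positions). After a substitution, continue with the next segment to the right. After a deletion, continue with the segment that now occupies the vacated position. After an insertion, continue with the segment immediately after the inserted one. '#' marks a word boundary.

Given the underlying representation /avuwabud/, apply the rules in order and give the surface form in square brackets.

A Initial Consonant Epenthesis: [avuwabud] → [tavuwabud]
B Stop Lenition: [tavuwabud] → [tavuwavud]
C Final Obstruent Devoicing: [tavuwavud] → [tavuwavut]

[tavuwavut]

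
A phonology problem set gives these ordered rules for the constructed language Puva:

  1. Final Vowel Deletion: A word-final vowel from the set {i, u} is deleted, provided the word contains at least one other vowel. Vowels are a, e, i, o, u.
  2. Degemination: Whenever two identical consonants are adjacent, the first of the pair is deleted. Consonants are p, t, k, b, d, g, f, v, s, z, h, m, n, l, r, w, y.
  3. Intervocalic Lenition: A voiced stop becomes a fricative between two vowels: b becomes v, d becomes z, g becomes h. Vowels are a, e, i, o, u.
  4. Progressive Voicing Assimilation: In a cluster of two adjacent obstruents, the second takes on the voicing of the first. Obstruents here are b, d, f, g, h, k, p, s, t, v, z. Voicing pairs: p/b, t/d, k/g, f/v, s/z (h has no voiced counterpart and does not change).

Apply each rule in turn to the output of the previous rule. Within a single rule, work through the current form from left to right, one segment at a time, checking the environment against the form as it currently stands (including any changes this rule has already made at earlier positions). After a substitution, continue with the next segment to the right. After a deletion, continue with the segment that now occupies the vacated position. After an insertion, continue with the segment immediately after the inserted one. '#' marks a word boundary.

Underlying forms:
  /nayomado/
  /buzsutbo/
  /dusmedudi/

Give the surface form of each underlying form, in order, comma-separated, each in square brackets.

/nayomado/:
  1 Final Vowel Deletion: no change — [nayomado]
  2 Degemination: no change — [nayomado]
  3 Intervocalic Lenition: [nayomado] → [nayomazo]
  4 Progressive Voicing Assimilation: no change — [nayomazo]
/buzsutbo/:
  1 Final Vowel Deletion: no change — [buzsutbo]
  2 Degemination: no change — [buzsutbo]
  3 Intervocalic Lenition: no change — [buzsutbo]
  4 Progressive Voicing Assimilation: [buzsutbo] → [buzzutpo]
/dusmedudi/:
  1 Final Vowel Deletion: [dusmedudi] → [dusmedud]
  2 Degemination: no change — [dusmedud]
  3 Intervocalic Lenition: [dusmedud] → [dusmezud]
  4 Progressive Voicing Assimilation: no change — [dusmezud]

[nayomazo], [buzzutpo], [dusmezud]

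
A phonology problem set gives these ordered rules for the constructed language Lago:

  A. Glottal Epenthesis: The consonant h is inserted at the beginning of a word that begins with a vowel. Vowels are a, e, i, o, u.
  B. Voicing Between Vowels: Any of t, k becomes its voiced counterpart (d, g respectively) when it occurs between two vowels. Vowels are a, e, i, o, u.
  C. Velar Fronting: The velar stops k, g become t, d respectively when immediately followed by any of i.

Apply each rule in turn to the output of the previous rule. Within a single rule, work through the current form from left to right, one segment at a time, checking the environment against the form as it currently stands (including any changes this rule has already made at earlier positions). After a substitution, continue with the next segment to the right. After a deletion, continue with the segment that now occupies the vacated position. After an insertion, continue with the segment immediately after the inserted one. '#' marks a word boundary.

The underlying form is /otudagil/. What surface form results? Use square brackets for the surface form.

[hodudadil]

A Glottal Epenthesis: [otudagil] → [hotudagil]
B Voicing Between Vowels: [hotudagil] → [hodudagil]
C Velar Fronting: [hodudagil] → [hodudadil]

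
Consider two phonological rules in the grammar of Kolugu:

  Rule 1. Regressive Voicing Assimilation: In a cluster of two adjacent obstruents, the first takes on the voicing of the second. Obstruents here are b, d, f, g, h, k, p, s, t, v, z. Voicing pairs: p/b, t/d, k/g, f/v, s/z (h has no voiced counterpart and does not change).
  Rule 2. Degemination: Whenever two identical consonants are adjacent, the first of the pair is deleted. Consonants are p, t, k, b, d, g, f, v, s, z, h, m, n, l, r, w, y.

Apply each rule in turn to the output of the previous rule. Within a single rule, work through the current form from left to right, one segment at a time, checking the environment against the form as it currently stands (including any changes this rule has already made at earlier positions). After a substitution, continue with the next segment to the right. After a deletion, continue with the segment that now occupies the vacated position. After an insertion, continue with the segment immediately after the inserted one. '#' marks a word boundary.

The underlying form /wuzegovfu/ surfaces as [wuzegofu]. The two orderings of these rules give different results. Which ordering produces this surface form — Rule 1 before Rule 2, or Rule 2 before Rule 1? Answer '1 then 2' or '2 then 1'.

1 then 2

Order 1 then 2:
  1 Regressive Voicing Assimilation: [wuzegovfu] → [wuzegoffu]
  2 Degemination: [wuzegoffu] → [wuzegofu]
  result: [wuzegofu]
Order 2 then 1:
  2 Degemination: no change — [wuzegovfu]
  1 Regressive Voicing Assimilation: [wuzegovfu] → [wuzegoffu]
  result: [wuzegoffu]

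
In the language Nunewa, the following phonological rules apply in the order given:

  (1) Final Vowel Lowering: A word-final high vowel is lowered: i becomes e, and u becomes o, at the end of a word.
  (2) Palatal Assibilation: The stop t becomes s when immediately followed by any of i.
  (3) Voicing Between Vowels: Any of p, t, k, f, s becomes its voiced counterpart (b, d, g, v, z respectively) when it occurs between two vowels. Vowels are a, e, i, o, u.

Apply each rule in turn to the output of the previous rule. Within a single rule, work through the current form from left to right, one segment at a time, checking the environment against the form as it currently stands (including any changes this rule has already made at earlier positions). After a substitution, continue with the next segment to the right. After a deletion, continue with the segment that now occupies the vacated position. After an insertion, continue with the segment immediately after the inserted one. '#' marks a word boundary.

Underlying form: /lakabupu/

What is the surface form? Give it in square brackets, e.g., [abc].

[lagabubo]

(1) Final Vowel Lowering: [lakabupu] → [lakabupo]
(2) Palatal Assibilation: no change — [lakabupo]
(3) Voicing Between Vowels: [lakabupo] → [lagabubo]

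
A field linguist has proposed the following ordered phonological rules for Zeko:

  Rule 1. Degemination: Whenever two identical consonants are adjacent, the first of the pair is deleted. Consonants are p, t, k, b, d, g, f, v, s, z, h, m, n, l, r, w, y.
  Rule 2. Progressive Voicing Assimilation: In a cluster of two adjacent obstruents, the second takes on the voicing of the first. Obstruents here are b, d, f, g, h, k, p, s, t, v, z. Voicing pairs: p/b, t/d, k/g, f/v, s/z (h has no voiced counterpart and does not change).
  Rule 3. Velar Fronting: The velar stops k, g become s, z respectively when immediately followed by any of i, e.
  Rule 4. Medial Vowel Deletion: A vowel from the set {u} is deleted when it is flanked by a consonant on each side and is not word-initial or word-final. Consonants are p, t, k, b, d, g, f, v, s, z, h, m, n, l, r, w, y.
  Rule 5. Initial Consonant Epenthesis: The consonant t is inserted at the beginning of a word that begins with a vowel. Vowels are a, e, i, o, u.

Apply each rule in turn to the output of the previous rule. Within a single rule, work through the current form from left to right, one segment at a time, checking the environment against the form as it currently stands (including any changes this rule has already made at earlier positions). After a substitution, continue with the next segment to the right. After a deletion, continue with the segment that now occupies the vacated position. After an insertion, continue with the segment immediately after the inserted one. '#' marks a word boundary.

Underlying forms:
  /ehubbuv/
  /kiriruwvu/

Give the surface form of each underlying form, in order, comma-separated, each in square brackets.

[tehbv], [sirirwvu]

/ehubbuv/:
  Rule 1 Degemination: [ehubbuv] → [ehubuv]
  Rule 2 Progressive Voicing Assimilation: no change — [ehubuv]
  Rule 3 Velar Fronting: no change — [ehubuv]
  Rule 4 Medial Vowel Deletion: [ehubuv] → [ehbv]
  Rule 5 Initial Consonant Epenthesis: [ehbv] → [tehbv]
/kiriruwvu/:
  Rule 1 Degemination: no change — [kiriruwvu]
  Rule 2 Progressive Voicing Assimilation: no change — [kiriruwvu]
  Rule 3 Velar Fronting: [kiriruwvu] → [siriruwvu]
  Rule 4 Medial Vowel Deletion: [siriruwvu] → [sirirwvu]
  Rule 5 Initial Consonant Epenthesis: no change — [sirirwvu]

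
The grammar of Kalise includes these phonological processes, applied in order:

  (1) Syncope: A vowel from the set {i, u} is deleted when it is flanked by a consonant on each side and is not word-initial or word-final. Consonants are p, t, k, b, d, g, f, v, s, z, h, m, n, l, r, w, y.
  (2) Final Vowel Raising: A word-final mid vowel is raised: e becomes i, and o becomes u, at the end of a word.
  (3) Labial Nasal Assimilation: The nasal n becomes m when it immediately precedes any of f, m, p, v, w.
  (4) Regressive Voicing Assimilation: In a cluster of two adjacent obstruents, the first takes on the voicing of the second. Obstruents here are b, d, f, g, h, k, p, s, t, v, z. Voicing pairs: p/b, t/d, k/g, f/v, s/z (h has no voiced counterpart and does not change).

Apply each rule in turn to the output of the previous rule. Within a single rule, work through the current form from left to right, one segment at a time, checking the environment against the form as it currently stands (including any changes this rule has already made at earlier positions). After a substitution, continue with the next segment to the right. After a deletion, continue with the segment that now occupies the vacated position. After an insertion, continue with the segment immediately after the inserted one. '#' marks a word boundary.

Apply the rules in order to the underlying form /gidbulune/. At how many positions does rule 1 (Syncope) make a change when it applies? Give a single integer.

3

(1) Syncope: [gidbulune] → [gdblne]
(2) Final Vowel Raising: [gdblne] → [gdblni]
(3) Labial Nasal Assimilation: no change — [gdblni]
(4) Regressive Voicing Assimilation: no change — [gdblni]
Rule 1 changed 3 position(s).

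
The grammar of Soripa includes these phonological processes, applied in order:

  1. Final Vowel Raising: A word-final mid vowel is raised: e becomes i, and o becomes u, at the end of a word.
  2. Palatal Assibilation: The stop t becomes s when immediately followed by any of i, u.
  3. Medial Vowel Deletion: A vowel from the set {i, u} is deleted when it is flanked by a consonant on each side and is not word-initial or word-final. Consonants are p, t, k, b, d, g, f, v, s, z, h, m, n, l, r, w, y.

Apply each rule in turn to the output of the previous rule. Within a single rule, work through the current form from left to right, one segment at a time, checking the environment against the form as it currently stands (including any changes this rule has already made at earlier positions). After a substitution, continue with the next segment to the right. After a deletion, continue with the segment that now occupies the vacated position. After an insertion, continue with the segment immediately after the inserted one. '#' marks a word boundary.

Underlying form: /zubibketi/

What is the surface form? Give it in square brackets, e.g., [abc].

1 Final Vowel Raising: no change — [zubibketi]
2 Palatal Assibilation: [zubibketi] → [zubibkesi]
3 Medial Vowel Deletion: [zubibkesi] → [zbbkesi]

[zbbkesi]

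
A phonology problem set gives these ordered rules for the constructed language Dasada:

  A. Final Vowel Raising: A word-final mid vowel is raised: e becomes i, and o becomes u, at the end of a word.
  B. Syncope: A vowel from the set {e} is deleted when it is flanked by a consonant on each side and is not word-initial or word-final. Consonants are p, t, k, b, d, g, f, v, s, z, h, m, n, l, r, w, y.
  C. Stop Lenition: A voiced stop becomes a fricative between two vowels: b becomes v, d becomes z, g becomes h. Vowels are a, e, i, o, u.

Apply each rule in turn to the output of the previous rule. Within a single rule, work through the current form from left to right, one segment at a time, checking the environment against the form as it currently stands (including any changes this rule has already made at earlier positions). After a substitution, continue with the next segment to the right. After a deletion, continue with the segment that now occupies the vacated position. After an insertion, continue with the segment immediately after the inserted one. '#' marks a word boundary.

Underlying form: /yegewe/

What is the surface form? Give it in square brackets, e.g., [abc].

[ygwi]

A Final Vowel Raising: [yegewe] → [yegewi]
B Syncope: [yegewi] → [ygwi]
C Stop Lenition: no change — [ygwi]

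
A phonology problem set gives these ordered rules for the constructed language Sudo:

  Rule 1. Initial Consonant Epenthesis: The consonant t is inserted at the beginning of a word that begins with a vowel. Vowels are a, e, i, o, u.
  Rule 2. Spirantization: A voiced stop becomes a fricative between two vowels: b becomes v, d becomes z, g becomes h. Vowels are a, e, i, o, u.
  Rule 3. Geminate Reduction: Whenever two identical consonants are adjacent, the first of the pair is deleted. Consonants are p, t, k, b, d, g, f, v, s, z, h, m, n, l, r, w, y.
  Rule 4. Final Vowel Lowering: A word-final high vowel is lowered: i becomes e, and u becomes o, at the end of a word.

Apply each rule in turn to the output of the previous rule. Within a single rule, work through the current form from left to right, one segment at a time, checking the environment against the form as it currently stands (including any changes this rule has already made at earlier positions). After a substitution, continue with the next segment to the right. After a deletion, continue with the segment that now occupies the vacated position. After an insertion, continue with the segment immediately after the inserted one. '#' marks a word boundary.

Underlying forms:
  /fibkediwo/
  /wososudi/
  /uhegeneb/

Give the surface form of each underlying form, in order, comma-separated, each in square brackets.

/fibkediwo/:
  Rule 1 Initial Consonant Epenthesis: no change — [fibkediwo]
  Rule 2 Spirantization: [fibkediwo] → [fibkeziwo]
  Rule 3 Geminate Reduction: no change — [fibkeziwo]
  Rule 4 Final Vowel Lowering: no change — [fibkeziwo]
/wososudi/:
  Rule 1 Initial Consonant Epenthesis: no change — [wososudi]
  Rule 2 Spirantization: [wososudi] → [wososuzi]
  Rule 3 Geminate Reduction: no change — [wososuzi]
  Rule 4 Final Vowel Lowering: [wososuzi] → [wososuze]
/uhegeneb/:
  Rule 1 Initial Consonant Epenthesis: [uhegeneb] → [tuhegeneb]
  Rule 2 Spirantization: [tuhegeneb] → [tuheheneb]
  Rule 3 Geminate Reduction: no change — [tuheheneb]
  Rule 4 Final Vowel Lowering: no change — [tuheheneb]

[fibkeziwo], [wososuze], [tuheheneb]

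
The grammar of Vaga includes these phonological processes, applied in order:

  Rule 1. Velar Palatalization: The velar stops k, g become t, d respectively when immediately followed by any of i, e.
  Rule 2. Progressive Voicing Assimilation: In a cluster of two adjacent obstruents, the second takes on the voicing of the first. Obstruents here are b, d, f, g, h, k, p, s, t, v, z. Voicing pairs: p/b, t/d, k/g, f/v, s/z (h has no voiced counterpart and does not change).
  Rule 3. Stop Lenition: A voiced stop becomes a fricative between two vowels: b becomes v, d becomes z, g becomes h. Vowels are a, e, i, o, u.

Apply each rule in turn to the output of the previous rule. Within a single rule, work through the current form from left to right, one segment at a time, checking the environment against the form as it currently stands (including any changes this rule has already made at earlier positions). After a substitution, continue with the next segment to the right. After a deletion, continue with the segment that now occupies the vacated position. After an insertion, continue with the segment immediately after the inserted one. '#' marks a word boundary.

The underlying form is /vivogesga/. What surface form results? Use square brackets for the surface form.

[vivozeska]

Rule 1 Velar Palatalization: [vivogesga] → [vivodesga]
Rule 2 Progressive Voicing Assimilation: [vivodesga] → [vivodeska]
Rule 3 Stop Lenition: [vivodeska] → [vivozeska]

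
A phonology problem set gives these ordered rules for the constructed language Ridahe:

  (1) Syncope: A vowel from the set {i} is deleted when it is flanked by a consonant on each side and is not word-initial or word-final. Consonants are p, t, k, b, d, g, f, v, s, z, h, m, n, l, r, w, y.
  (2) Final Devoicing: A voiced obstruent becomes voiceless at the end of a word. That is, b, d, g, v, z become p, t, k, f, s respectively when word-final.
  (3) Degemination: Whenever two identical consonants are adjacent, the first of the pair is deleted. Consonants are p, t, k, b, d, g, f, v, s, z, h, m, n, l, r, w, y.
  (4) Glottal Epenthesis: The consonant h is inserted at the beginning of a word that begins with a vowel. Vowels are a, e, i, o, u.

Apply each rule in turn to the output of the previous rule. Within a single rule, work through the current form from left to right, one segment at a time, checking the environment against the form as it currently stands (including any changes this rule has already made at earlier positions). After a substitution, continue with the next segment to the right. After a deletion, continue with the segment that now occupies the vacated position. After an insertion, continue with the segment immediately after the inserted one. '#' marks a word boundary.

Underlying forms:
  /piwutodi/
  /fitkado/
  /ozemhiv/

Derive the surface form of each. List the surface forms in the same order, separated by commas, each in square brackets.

[pwutodi], [ftkado], [hozemhf]

/piwutodi/:
  (1) Syncope: [piwutodi] → [pwutodi]
  (2) Final Devoicing: no change — [pwutodi]
  (3) Degemination: no change — [pwutodi]
  (4) Glottal Epenthesis: no change — [pwutodi]
/fitkado/:
  (1) Syncope: [fitkado] → [ftkado]
  (2) Final Devoicing: no change — [ftkado]
  (3) Degemination: no change — [ftkado]
  (4) Glottal Epenthesis: no change — [ftkado]
/ozemhiv/:
  (1) Syncope: [ozemhiv] → [ozemhv]
  (2) Final Devoicing: [ozemhv] → [ozemhf]
  (3) Degemination: no change — [ozemhf]
  (4) Glottal Epenthesis: [ozemhf] → [hozemhf]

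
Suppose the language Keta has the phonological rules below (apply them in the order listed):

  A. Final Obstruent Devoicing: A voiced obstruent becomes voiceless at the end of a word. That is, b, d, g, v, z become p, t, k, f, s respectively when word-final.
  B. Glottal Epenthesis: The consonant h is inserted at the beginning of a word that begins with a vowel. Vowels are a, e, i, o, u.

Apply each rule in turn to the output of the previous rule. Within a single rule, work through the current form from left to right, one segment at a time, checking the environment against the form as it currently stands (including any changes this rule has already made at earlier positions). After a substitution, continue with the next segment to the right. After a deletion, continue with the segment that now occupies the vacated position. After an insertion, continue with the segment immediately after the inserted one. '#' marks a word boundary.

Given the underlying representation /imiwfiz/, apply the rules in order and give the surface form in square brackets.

[himiwfis]

A Final Obstruent Devoicing: [imiwfiz] → [imiwfis]
B Glottal Epenthesis: [imiwfis] → [himiwfis]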